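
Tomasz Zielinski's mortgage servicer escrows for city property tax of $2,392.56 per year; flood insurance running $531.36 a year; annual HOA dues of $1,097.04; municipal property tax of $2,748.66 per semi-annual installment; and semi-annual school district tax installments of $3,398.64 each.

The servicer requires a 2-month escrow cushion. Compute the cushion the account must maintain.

$2,719.26

City property tax = $2,392.56/yr
Flood insurance = $531.36/yr
HOA dues = $1,097.04/yr
Municipal property tax = $2,748.66 × 2 = $5,497.32/yr
School district tax = $3,398.64 × 2 = $6,797.28/yr
Annual escrow total = $2,392.56 + $531.36 + $1,097.04 + $5,497.32 + $6,797.28 = $16,315.56
Monthly = $16,315.56 ÷ 12 = $1,359.63
Required cushion = 2 × $1,359.63 = $2,719.26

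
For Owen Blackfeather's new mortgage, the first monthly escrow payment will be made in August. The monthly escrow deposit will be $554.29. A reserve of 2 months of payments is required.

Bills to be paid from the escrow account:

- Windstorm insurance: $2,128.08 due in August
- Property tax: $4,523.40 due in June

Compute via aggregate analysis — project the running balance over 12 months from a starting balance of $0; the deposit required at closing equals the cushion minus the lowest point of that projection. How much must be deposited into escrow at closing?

$2,682.37

Cushion = 2 × $554.29 = $1,108.58
Trial balance (start $0, +$554.29 each month, − disbursements):
  Aug: +$554.29 − $2,128.08 → -$1,573.79
  Sep: +$554.29 → -$1,019.50
  Oct: +$554.29 → -$465.21
  Nov: +$554.29 → $89.08
  Dec: +$554.29 → $643.37
  Jan: +$554.29 → $1,197.66
  Feb: +$554.29 → $1,751.95
  Mar: +$554.29 → $2,306.24
  Apr: +$554.29 → $2,860.53
  May: +$554.29 → $3,414.82
  Jun: +$554.29 − $4,523.40 → -$554.29
  Jul: +$554.29 → $0.00
Lowest trial balance = -$1,573.79 (Aug)
Initial deposit = cushion − low point = $1,108.58 − (-$1,573.79) = $2,682.37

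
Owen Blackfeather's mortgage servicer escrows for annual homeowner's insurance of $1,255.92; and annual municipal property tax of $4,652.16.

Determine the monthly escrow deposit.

$492.34

Homeowner's insurance — $1,255.92
Municipal property tax — $4,652.16
Annual escrow total = $1,255.92 + $4,652.16 = $5,908.08
Per month = $5,908.08 ÷ 12 = $492.34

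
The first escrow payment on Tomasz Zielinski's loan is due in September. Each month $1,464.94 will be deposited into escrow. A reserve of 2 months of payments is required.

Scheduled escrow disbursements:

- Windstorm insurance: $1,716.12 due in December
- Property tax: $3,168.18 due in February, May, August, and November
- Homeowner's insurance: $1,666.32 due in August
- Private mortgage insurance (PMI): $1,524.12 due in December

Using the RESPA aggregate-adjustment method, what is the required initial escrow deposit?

$3,716.84

Cushion = 2 × $1,464.94 = $2,929.88
Trial balance (start $0, +$1,464.94 each month, − disbursements):
  Sep: +$1,464.94 → $1,464.94
  Oct: +$1,464.94 → $2,929.88
  Nov: +$1,464.94 − $3,168.18 → $1,226.64
  Dec: +$1,464.94 − $3,240.24 → -$548.66
  Jan: +$1,464.94 → $916.28
  Feb: +$1,464.94 − $3,168.18 → -$786.96
  Mar: +$1,464.94 → $677.98
  Apr: +$1,464.94 → $2,142.92
  May: +$1,464.94 − $3,168.18 → $439.68
  Jun: +$1,464.94 → $1,904.62
  Jul: +$1,464.94 → $3,369.56
  Aug: +$1,464.94 − $4,834.50 → $0.00
Lowest trial balance = -$786.96 (Feb)
Initial deposit = cushion − low point = $2,929.88 − (-$786.96) = $3,716.84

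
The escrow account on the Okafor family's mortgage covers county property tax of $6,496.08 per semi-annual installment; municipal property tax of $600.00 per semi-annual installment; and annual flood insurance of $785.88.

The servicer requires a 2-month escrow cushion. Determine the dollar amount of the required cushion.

County property tax: $6,496.08 × 2 = $12,992.16/yr
Municipal property tax: $600.00 × 2 = $1,200.00/yr
Flood insurance: $785.88/yr
Combined annual = $12,992.16 + $1,200.00 + $785.88 = $14,978.04
Base monthly escrow = $14,978.04 ÷ 12 = $1,248.17
Required cushion = 2 × $1,248.17 = $2,496.34

$2,496.34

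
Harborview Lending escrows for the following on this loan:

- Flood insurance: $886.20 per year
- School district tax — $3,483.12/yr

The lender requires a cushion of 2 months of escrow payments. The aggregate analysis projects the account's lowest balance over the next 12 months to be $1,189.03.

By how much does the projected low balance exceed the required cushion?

Flood insurance — $886.20/yr
School district tax — $3,483.12/yr
Combined annual = $4,369.32
Monthly escrow = $4,369.32 / 12 = $364.11
Cushion = 2 × $364.11 = $728.22
Excess over cushion: $1,189.03 − $728.22 = $460.81

$460.81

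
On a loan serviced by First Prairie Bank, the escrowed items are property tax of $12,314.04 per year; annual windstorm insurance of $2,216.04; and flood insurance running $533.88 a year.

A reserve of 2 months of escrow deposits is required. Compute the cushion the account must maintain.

$2,510.66

Property tax: $12,314.04 per year
Windstorm insurance: $2,216.04 per year
Flood insurance: $533.88 per year
Total per year = $12,314.04 + $2,216.04 + $533.88 = $15,063.96
Monthly escrow = $15,063.96 ÷ 12 = $1,255.33
Required cushion = 2 × $1,255.33 = $2,510.66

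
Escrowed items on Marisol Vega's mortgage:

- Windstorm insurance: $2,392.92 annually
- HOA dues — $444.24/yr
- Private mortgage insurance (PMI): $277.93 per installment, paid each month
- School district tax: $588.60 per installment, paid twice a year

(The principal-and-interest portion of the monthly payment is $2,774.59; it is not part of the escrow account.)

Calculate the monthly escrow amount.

$612.46

Windstorm insurance = $2,392.92/yr
HOA dues = $444.24/yr
Private mortgage insurance (PMI) = $277.93 × 12 = $3,335.16/yr
School district tax = $588.60 × 2 = $1,177.20/yr
Total per year = $2,392.92 + $444.24 + $3,335.16 + $1,177.20 = $7,349.52
Per month = $7,349.52 ÷ 12 = $612.46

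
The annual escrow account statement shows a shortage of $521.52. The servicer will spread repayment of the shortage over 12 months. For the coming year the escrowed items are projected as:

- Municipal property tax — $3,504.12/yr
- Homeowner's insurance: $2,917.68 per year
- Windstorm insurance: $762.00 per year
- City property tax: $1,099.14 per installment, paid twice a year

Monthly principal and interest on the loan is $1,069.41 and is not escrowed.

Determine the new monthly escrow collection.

$825.30

Municipal property tax: $3,504.12 per year
Homeowner's insurance: $2,917.68 per year
Windstorm insurance: $762.00 per year
City property tax: $1,099.14 × 2 = $2,198.28 per year
Yearly total = $9,382.08
Per month = $9,382.08 ÷ 12 = $781.84
Shortage per month = $521.52 ÷ 12 = $43.46
Adjusted monthly = $781.84 + $43.46 = $825.30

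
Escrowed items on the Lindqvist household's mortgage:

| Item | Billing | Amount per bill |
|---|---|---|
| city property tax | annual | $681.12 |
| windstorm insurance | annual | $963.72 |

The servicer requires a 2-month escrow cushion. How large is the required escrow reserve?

City property tax = $681.12/yr
Windstorm insurance = $963.72/yr
Total per year = $681.12 + $963.72 = $1,644.84
Per month = $1,644.84 / 12 = $137.07
Reserve = 2 × $137.07 = $274.14

$274.14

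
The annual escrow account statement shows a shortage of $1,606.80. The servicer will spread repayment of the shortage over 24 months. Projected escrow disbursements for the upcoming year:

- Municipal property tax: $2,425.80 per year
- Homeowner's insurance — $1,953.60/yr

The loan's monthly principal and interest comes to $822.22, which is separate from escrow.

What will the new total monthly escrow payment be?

Municipal property tax: $2,425.80/yr
Homeowner's insurance: $1,953.60/yr
Total per year = $2,425.80 + $1,953.60 = $4,379.40
Monthly = $4,379.40 / 12 = $364.95
Shortage per month = $1,606.80 ÷ 24 = $66.95
New monthly escrow = $364.95 + $66.95 = $431.90

$431.90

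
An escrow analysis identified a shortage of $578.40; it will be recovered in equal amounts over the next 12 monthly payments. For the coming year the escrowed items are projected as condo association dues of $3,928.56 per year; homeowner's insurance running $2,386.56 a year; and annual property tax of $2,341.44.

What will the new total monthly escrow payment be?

Condo association dues — $3,928.56/yr
Homeowner's insurance — $2,386.56/yr
Property tax — $2,341.44/yr
Annual escrow total = $8,656.56
Monthly escrow = $8,656.56 ÷ 12 = $721.38
Shortage spread = $578.40 ÷ 12 = $48.20/mo
New monthly escrow = $721.38 + $48.20 = $769.58

$769.58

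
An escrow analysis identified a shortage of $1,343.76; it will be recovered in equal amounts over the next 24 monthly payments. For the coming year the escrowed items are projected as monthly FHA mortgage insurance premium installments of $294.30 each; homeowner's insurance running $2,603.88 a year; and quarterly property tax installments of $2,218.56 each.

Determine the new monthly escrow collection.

$1,306.80

FHA mortgage insurance premium = $294.30 × 12 = $3,531.60 per year
Homeowner's insurance = $2,603.88 per year
Property tax = $2,218.56 × 4 = $8,874.24 per year
Yearly total = $3,531.60 + $2,603.88 + $8,874.24 = $15,009.72
Base monthly escrow = $15,009.72 / 12 = $1,250.81
Shortage per month = $1,343.76 / 24 = $55.99
New monthly escrow = $1,250.81 + $55.99 = $1,306.80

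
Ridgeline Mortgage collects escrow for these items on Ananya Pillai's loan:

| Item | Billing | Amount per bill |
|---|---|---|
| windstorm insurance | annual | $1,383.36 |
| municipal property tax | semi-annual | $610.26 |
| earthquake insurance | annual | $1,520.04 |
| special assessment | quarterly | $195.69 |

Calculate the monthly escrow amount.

Windstorm insurance — $1,383.36 per year
Municipal property tax — $610.26 × 2 = $1,220.52 per year
Earthquake insurance — $1,520.04 per year
Special assessment — $195.69 × 4 = $782.76 per year
Total per year = $4,906.68
Base monthly escrow = $4,906.68 / 12 = $408.89

$408.89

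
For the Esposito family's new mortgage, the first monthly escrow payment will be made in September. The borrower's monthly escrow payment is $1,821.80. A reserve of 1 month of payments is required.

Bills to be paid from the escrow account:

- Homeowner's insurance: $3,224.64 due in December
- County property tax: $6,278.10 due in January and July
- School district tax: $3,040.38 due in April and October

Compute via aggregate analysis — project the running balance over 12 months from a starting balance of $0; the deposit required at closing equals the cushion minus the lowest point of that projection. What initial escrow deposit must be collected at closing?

Cushion = 1 × $1,821.80 = $1,821.80
Trial balance (start $0, +$1,821.80 each month, − disbursements):
  Sep: +$1,821.80 → $1,821.80
  Oct: +$1,821.80 − $3,040.38 → $603.22
  Nov: +$1,821.80 → $2,425.02
  Dec: +$1,821.80 − $3,224.64 → $1,022.18
  Jan: +$1,821.80 − $6,278.10 → -$3,434.12
  Feb: +$1,821.80 → -$1,612.32
  Mar: +$1,821.80 → $209.48
  Apr: +$1,821.80 − $3,040.38 → -$1,009.10
  May: +$1,821.80 → $812.70
  Jun: +$1,821.80 → $2,634.50
  Jul: +$1,821.80 − $6,278.10 → -$1,821.80
  Aug: +$1,821.80 → $0.00
Lowest trial balance = -$3,434.12 (Jan)
Initial deposit = cushion − low point = $1,821.80 − (-$3,434.12) = $5,255.92

$5,255.92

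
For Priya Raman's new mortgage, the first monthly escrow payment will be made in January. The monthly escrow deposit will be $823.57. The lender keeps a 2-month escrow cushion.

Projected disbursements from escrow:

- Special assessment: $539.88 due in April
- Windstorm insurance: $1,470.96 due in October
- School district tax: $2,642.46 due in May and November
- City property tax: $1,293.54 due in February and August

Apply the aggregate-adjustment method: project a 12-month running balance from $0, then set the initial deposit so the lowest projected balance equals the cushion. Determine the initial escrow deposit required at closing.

Cushion = 2 × $823.57 = $1,647.14
Trial balance (start $0, +$823.57 each month, − disbursements):
  Jan: +$823.57 → $823.57
  Feb: +$823.57 − $1,293.54 → $353.60
  Mar: +$823.57 → $1,177.17
  Apr: +$823.57 − $539.88 → $1,460.86
  May: +$823.57 − $2,642.46 → -$358.03
  Jun: +$823.57 → $465.54
  Jul: +$823.57 → $1,289.11
  Aug: +$823.57 − $1,293.54 → $819.14
  Sep: +$823.57 → $1,642.71
  Oct: +$823.57 − $1,470.96 → $995.32
  Nov: +$823.57 − $2,642.46 → -$823.57
  Dec: +$823.57 → $0.00
Lowest trial balance = -$823.57 (Nov)
Initial deposit = cushion − low point = $1,647.14 − (-$823.57) = $2,470.71

$2,470.71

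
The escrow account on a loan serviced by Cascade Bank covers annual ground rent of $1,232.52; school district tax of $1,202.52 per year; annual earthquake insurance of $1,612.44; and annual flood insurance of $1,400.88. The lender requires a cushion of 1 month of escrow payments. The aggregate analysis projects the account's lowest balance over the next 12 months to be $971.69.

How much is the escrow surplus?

Ground rent: $1,232.52 annually
School district tax: $1,202.52 annually
Earthquake insurance: $1,612.44 annually
Flood insurance: $1,400.88 annually
Total annual escrow = $5,448.36
Base monthly escrow = $5,448.36 ÷ 12 = $454.03
Required reserve = 1 × $454.03 = $454.03
Surplus = $971.69 − $454.03 = $517.66

$517.66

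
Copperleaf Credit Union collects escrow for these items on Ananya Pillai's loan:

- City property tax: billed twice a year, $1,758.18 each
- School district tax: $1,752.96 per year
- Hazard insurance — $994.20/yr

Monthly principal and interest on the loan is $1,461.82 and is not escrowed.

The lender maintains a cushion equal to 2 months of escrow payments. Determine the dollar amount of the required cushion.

City property tax: $1,758.18 × 2 = $3,516.36 annually
School district tax: $1,752.96 annually
Hazard insurance: $994.20 annually
Yearly total = $6,263.52
Monthly escrow = $6,263.52 / 12 = $521.96
Reserve = 2 × $521.96 = $1,043.92

$1,043.92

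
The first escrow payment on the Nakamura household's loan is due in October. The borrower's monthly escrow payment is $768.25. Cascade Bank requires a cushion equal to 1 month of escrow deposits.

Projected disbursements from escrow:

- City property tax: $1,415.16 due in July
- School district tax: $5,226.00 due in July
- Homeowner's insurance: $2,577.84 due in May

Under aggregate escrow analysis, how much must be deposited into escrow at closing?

$2,304.75

Cushion = 1 × $768.25 = $768.25
Trial balance (start $0, +$768.25 each month, − disbursements):
  Oct: +$768.25 → $768.25
  Nov: +$768.25 → $1,536.50
  Dec: +$768.25 → $2,304.75
  Jan: +$768.25 → $3,073.00
  Feb: +$768.25 → $3,841.25
  Mar: +$768.25 → $4,609.50
  Apr: +$768.25 → $5,377.75
  May: +$768.25 − $2,577.84 → $3,568.16
  Jun: +$768.25 → $4,336.41
  Jul: +$768.25 − $6,641.16 → -$1,536.50
  Aug: +$768.25 → -$768.25
  Sep: +$768.25 → $0.00
Lowest trial balance = -$1,536.50 (Jul)
Initial deposit = cushion − low point = $768.25 − (-$1,536.50) = $2,304.75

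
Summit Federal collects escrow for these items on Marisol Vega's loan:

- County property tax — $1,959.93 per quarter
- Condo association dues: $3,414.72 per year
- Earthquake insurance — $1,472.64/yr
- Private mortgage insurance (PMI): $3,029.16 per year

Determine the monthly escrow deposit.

$1,313.02

County property tax — $1,959.93 × 4 = $7,839.72 annually
Condo association dues — $3,414.72 annually
Earthquake insurance — $1,472.64 annually
Private mortgage insurance (PMI) — $3,029.16 annually
Total per year = $15,756.24
Monthly escrow = $15,756.24 / 12 = $1,313.02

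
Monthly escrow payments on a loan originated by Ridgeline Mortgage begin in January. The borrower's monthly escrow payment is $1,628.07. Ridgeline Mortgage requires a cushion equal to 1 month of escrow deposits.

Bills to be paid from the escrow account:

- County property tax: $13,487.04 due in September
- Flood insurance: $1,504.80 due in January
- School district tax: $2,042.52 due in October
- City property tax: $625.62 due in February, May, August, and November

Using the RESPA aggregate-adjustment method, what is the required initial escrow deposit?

$4,258.59

Cushion = 1 × $1,628.07 = $1,628.07
Trial balance (start $0, +$1,628.07 each month, − disbursements):
  Jan: +$1,628.07 − $1,504.80 → $123.27
  Feb: +$1,628.07 − $625.62 → $1,125.72
  Mar: +$1,628.07 → $2,753.79
  Apr: +$1,628.07 → $4,381.86
  May: +$1,628.07 − $625.62 → $5,384.31
  Jun: +$1,628.07 → $7,012.38
  Jul: +$1,628.07 → $8,640.45
  Aug: +$1,628.07 − $625.62 → $9,642.90
  Sep: +$1,628.07 − $13,487.04 → -$2,216.07
  Oct: +$1,628.07 − $2,042.52 → -$2,630.52
  Nov: +$1,628.07 − $625.62 → -$1,628.07
  Dec: +$1,628.07 → $0.00
Lowest trial balance = -$2,630.52 (Oct)
Initial deposit = cushion − low point = $1,628.07 − (-$2,630.52) = $4,258.59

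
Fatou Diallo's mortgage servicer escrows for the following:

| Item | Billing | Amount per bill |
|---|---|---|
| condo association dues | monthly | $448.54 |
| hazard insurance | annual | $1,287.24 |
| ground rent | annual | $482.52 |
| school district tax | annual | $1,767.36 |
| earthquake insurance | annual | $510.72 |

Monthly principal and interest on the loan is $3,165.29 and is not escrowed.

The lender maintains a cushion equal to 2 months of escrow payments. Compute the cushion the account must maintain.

$1,571.72

Condo association dues: $448.54 × 12 = $5,382.48 annually
Hazard insurance: $1,287.24 annually
Ground rent: $482.52 annually
School district tax: $1,767.36 annually
Earthquake insurance: $510.72 annually
Total annual escrow = $5,382.48 + $1,287.24 + $482.52 + $1,767.36 + $510.72 = $9,430.32
Monthly escrow = $9,430.32 ÷ 12 = $785.86
Required cushion = 2 × $785.86 = $1,571.72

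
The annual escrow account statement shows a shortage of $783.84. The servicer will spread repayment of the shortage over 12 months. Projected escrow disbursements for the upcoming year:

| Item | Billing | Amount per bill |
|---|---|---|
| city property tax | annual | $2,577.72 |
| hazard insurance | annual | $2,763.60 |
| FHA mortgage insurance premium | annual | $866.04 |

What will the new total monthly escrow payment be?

City property tax — $2,577.72 annually
Hazard insurance — $2,763.60 annually
FHA mortgage insurance premium — $866.04 annually
Yearly total = $6,207.36
Base monthly escrow = $6,207.36 ÷ 12 = $517.28
Shortage spread = $783.84 ÷ 12 = $65.32/mo
Adjusted monthly = $517.28 + $65.32 = $582.60

$582.60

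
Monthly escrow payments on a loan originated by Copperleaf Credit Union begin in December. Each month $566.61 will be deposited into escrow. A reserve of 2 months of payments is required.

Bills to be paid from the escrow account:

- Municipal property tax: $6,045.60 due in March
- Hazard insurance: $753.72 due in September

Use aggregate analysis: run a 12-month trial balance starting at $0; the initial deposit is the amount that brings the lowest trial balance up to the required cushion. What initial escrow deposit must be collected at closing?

Cushion = 2 × $566.61 = $1,133.22
Trial balance (start $0, +$566.61 each month, − disbursements):
  Dec: +$566.61 → $566.61
  Jan: +$566.61 → $1,133.22
  Feb: +$566.61 → $1,699.83
  Mar: +$566.61 − $6,045.60 → -$3,779.16
  Apr: +$566.61 → -$3,212.55
  May: +$566.61 → -$2,645.94
  Jun: +$566.61 → -$2,079.33
  Jul: +$566.61 → -$1,512.72
  Aug: +$566.61 → -$946.11
  Sep: +$566.61 − $753.72 → -$1,133.22
  Oct: +$566.61 → -$566.61
  Nov: +$566.61 → $0.00
Lowest trial balance = -$3,779.16 (Mar)
Initial deposit = cushion − low point = $1,133.22 − (-$3,779.16) = $4,912.38

$4,912.38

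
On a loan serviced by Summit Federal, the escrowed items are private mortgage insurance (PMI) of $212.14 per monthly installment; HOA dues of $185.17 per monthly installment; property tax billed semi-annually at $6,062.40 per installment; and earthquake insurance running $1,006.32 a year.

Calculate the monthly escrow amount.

$1,491.57

Private mortgage insurance (PMI) — $212.14 × 12 = $2,545.68 annually
HOA dues — $185.17 × 12 = $2,222.04 annually
Property tax — $6,062.40 × 2 = $12,124.80 annually
Earthquake insurance — $1,006.32 annually
Combined annual = $17,898.84
Per month = $17,898.84 / 12 = $1,491.57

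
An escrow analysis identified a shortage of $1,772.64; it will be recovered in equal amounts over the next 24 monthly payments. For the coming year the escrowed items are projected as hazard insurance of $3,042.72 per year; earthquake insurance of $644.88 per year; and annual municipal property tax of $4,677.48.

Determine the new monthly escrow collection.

$770.95

Hazard insurance = $3,042.72 per year
Earthquake insurance = $644.88 per year
Municipal property tax = $4,677.48 per year
Total annual escrow = $3,042.72 + $644.88 + $4,677.48 = $8,365.08
Base monthly escrow = $8,365.08 ÷ 12 = $697.09
Monthly shortage recovery: $1,772.64 / 24 = $73.86
New monthly escrow = $697.09 + $73.86 = $770.95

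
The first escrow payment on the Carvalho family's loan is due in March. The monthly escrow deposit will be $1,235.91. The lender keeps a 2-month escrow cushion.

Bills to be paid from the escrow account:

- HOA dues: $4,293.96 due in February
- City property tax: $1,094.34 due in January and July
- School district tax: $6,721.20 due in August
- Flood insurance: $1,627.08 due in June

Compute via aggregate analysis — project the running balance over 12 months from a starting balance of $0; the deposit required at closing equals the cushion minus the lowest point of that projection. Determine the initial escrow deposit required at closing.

Cushion = 2 × $1,235.91 = $2,471.82
Trial balance (start $0, +$1,235.91 each month, − disbursements):
  Mar: +$1,235.91 → $1,235.91
  Apr: +$1,235.91 → $2,471.82
  May: +$1,235.91 → $3,707.73
  Jun: +$1,235.91 − $1,627.08 → $3,316.56
  Jul: +$1,235.91 − $1,094.34 → $3,458.13
  Aug: +$1,235.91 − $6,721.20 → -$2,027.16
  Sep: +$1,235.91 → -$791.25
  Oct: +$1,235.91 → $444.66
  Nov: +$1,235.91 → $1,680.57
  Dec: +$1,235.91 → $2,916.48
  Jan: +$1,235.91 − $1,094.34 → $3,058.05
  Feb: +$1,235.91 − $4,293.96 → $0.00
Lowest trial balance = -$2,027.16 (Aug)
Initial deposit = cushion − low point = $2,471.82 − (-$2,027.16) = $4,498.98

$4,498.98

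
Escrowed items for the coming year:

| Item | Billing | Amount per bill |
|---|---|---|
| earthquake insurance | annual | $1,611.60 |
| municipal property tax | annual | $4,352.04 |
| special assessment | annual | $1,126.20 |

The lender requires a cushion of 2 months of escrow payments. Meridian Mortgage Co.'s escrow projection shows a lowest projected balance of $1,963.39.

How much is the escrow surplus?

$781.75

Earthquake insurance = $1,611.60
Municipal property tax = $4,352.04
Special assessment = $1,126.20
Combined annual = $1,611.60 + $4,352.04 + $1,126.20 = $7,089.84
Monthly = $7,089.84 / 12 = $590.82
Required reserve = 2 × $590.82 = $1,181.64
Surplus = $1,963.39 − $1,181.64 = $781.75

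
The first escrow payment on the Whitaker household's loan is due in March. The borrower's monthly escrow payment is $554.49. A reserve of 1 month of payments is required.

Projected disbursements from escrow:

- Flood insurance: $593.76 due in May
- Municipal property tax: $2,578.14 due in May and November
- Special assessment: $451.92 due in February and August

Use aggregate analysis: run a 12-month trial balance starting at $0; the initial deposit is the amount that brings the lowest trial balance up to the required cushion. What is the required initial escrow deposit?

$2,062.92

Cushion = 1 × $554.49 = $554.49
Trial balance (start $0, +$554.49 each month, − disbursements):
  Mar: +$554.49 → $554.49
  Apr: +$554.49 → $1,108.98
  May: +$554.49 − $3,171.90 → -$1,508.43
  Jun: +$554.49 → -$953.94
  Jul: +$554.49 → -$399.45
  Aug: +$554.49 − $451.92 → -$296.88
  Sep: +$554.49 → $257.61
  Oct: +$554.49 → $812.10
  Nov: +$554.49 − $2,578.14 → -$1,211.55
  Dec: +$554.49 → -$657.06
  Jan: +$554.49 → -$102.57
  Feb: +$554.49 − $451.92 → $0.00
Lowest trial balance = -$1,508.43 (May)
Initial deposit = cushion − low point = $554.49 − (-$1,508.43) = $2,062.92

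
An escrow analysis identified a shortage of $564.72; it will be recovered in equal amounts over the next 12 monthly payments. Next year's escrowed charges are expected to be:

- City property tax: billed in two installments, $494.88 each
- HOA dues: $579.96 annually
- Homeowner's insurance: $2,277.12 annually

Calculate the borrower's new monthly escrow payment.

$367.63

City property tax — $494.88 × 2 = $989.76
HOA dues — $579.96
Homeowner's insurance — $2,277.12
Total annual escrow = $3,846.84
Base monthly escrow = $3,846.84 / 12 = $320.57
Shortage spread = $564.72 / 12 = $47.06/mo
New monthly escrow = $320.57 + $47.06 = $367.63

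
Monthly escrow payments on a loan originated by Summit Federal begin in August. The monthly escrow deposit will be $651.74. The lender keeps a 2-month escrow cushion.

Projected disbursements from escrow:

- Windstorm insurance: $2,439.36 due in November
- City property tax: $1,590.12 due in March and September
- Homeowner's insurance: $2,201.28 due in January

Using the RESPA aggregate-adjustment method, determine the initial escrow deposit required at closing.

$3,910.44

Cushion = 2 × $651.74 = $1,303.48
Trial balance (start $0, +$651.74 each month, − disbursements):
  Aug: +$651.74 → $651.74
  Sep: +$651.74 − $1,590.12 → -$286.64
  Oct: +$651.74 → $365.10
  Nov: +$651.74 − $2,439.36 → -$1,422.52
  Dec: +$651.74 → -$770.78
  Jan: +$651.74 − $2,201.28 → -$2,320.32
  Feb: +$651.74 → -$1,668.58
  Mar: +$651.74 − $1,590.12 → -$2,606.96
  Apr: +$651.74 → -$1,955.22
  May: +$651.74 → -$1,303.48
  Jun: +$651.74 → -$651.74
  Jul: +$651.74 → $0.00
Lowest trial balance = -$2,606.96 (Mar)
Initial deposit = cushion − low point = $1,303.48 − (-$2,606.96) = $3,910.44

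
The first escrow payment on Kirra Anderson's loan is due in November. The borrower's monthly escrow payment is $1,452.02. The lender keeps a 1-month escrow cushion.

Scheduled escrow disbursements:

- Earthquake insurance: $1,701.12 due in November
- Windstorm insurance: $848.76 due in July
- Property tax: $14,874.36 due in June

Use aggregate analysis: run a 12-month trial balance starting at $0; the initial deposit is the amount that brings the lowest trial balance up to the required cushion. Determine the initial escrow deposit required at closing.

Cushion = 1 × $1,452.02 = $1,452.02
Trial balance (start $0, +$1,452.02 each month, − disbursements):
  Nov: +$1,452.02 − $1,701.12 → -$249.10
  Dec: +$1,452.02 → $1,202.92
  Jan: +$1,452.02 → $2,654.94
  Feb: +$1,452.02 → $4,106.96
  Mar: +$1,452.02 → $5,558.98
  Apr: +$1,452.02 → $7,011.00
  May: +$1,452.02 → $8,463.02
  Jun: +$1,452.02 − $14,874.36 → -$4,959.32
  Jul: +$1,452.02 − $848.76 → -$4,356.06
  Aug: +$1,452.02 → -$2,904.04
  Sep: +$1,452.02 → -$1,452.02
  Oct: +$1,452.02 → $0.00
Lowest trial balance = -$4,959.32 (Jun)
Initial deposit = cushion − low point = $1,452.02 − (-$4,959.32) = $6,411.34

$6,411.34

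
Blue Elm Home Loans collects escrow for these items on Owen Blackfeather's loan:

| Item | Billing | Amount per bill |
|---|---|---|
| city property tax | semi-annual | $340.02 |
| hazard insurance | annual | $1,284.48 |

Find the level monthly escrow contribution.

City property tax: $340.02 × 2 = $680.04 per year
Hazard insurance: $1,284.48 per year
Combined annual = $680.04 + $1,284.48 = $1,964.52
Per month = $1,964.52 ÷ 12 = $163.71

$163.71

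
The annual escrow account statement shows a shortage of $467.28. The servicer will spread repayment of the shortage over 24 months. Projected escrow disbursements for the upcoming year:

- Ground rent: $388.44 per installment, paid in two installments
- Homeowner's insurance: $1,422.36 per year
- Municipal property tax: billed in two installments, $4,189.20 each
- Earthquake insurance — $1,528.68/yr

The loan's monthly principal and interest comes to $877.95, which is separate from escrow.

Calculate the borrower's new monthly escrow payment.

$1,028.33

Ground rent = $388.44 × 2 = $776.88 annually
Homeowner's insurance = $1,422.36 annually
Municipal property tax = $4,189.20 × 2 = $8,378.40 annually
Earthquake insurance = $1,528.68 annually
Total per year = $12,106.32
Monthly escrow = $12,106.32 ÷ 12 = $1,008.86
Shortage spread = $467.28 / 24 = $19.47/mo
New monthly escrow = $1,008.86 + $19.47 = $1,028.33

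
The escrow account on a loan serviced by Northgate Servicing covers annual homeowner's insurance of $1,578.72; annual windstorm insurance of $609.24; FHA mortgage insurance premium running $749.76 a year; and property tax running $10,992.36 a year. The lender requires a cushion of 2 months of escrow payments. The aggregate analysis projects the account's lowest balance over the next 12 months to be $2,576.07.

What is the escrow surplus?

Homeowner's insurance — $1,578.72/yr
Windstorm insurance — $609.24/yr
FHA mortgage insurance premium — $749.76/yr
Property tax — $10,992.36/yr
Total annual escrow = $1,578.72 + $609.24 + $749.76 + $10,992.36 = $13,930.08
Per month = $13,930.08 / 12 = $1,160.84
Required reserve = 2 × $1,160.84 = $2,321.68
Surplus = $2,576.07 − $2,321.68 = $254.39

$254.39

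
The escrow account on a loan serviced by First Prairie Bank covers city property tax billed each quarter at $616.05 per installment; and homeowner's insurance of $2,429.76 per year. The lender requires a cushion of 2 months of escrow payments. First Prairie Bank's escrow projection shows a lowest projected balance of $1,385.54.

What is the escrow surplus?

$569.88

City property tax: $616.05 × 4 = $2,464.20/yr
Homeowner's insurance: $2,429.76/yr
Combined annual = $2,464.20 + $2,429.76 = $4,893.96
Per month = $4,893.96 ÷ 12 = $407.83
Required reserve = 2 × $407.83 = $815.66
Surplus = $1,385.54 − $815.66 = $569.88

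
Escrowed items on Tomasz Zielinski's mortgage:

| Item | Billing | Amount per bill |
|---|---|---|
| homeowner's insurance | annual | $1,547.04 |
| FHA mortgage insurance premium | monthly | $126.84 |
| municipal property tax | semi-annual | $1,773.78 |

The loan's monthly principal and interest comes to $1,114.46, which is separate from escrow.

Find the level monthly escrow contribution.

Homeowner's insurance: $1,547.04 per year
FHA mortgage insurance premium: $126.84 × 12 = $1,522.08 per year
Municipal property tax: $1,773.78 × 2 = $3,547.56 per year
Annual escrow total = $1,547.04 + $1,522.08 + $3,547.56 = $6,616.68
Monthly = $6,616.68 / 12 = $551.39

$551.39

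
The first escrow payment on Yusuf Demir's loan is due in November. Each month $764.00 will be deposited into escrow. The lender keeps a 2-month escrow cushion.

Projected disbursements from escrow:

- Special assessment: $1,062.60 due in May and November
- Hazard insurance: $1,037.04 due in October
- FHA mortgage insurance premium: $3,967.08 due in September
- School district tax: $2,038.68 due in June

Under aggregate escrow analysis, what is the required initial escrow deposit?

Cushion = 2 × $764.00 = $1,528.00
Trial balance (start $0, +$764.00 each month, − disbursements):
  Nov: +$764.00 − $1,062.60 → -$298.60
  Dec: +$764.00 → $465.40
  Jan: +$764.00 → $1,229.40
  Feb: +$764.00 → $1,993.40
  Mar: +$764.00 → $2,757.40
  Apr: +$764.00 → $3,521.40
  May: +$764.00 − $1,062.60 → $3,222.80
  Jun: +$764.00 − $2,038.68 → $1,948.12
  Jul: +$764.00 → $2,712.12
  Aug: +$764.00 → $3,476.12
  Sep: +$764.00 − $3,967.08 → $273.04
  Oct: +$764.00 − $1,037.04 → $0.00
Lowest trial balance = -$298.60 (Nov)
Initial deposit = cushion − low point = $1,528.00 − (-$298.60) = $1,826.60

$1,826.60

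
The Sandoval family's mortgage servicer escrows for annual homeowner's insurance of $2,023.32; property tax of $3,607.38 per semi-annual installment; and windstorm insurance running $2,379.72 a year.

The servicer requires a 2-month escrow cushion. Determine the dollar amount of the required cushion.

Homeowner's insurance: $2,023.32/yr
Property tax: $3,607.38 × 2 = $7,214.76/yr
Windstorm insurance: $2,379.72/yr
Combined annual = $11,617.80
Monthly = $11,617.80 / 12 = $968.15
Cushion = 2 × $968.15 = $1,936.30

$1,936.30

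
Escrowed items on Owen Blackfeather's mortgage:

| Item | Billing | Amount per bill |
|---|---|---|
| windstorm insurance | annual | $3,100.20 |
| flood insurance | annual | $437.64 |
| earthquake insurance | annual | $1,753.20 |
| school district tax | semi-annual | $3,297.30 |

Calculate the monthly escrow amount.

Windstorm insurance = $3,100.20 per year
Flood insurance = $437.64 per year
Earthquake insurance = $1,753.20 per year
School district tax = $3,297.30 × 2 = $6,594.60 per year
Annual escrow total = $3,100.20 + $437.64 + $1,753.20 + $6,594.60 = $11,885.64
Monthly escrow = $11,885.64 / 12 = $990.47

$990.47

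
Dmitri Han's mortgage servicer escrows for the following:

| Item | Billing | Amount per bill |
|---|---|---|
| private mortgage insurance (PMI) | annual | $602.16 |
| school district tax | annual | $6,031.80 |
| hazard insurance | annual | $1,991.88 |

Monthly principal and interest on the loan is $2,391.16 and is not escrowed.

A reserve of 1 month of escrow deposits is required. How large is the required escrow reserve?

Private mortgage insurance (PMI): $602.16/yr
School district tax: $6,031.80/yr
Hazard insurance: $1,991.88/yr
Annual escrow total = $602.16 + $6,031.80 + $1,991.88 = $8,625.84
Monthly = $8,625.84 / 12 = $718.82
Cushion = 1 × $718.82 = $718.82

$718.82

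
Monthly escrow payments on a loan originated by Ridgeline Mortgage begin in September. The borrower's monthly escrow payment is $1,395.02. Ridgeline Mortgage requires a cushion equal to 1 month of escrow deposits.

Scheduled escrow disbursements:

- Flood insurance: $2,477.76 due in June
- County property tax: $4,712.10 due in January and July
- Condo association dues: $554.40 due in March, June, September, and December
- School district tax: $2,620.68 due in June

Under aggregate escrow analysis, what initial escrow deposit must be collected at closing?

Cushion = 1 × $1,395.02 = $1,395.02
Trial balance (start $0, +$1,395.02 each month, − disbursements):
  Sep: +$1,395.02 − $554.40 → $840.62
  Oct: +$1,395.02 → $2,235.64
  Nov: +$1,395.02 → $3,630.66
  Dec: +$1,395.02 − $554.40 → $4,471.28
  Jan: +$1,395.02 − $4,712.10 → $1,154.20
  Feb: +$1,395.02 → $2,549.22
  Mar: +$1,395.02 − $554.40 → $3,389.84
  Apr: +$1,395.02 → $4,784.86
  May: +$1,395.02 → $6,179.88
  Jun: +$1,395.02 − $5,652.84 → $1,922.06
  Jul: +$1,395.02 − $4,712.10 → -$1,395.02
  Aug: +$1,395.02 → $0.00
Lowest trial balance = -$1,395.02 (Jul)
Initial deposit = cushion − low point = $1,395.02 − (-$1,395.02) = $2,790.04

$2,790.04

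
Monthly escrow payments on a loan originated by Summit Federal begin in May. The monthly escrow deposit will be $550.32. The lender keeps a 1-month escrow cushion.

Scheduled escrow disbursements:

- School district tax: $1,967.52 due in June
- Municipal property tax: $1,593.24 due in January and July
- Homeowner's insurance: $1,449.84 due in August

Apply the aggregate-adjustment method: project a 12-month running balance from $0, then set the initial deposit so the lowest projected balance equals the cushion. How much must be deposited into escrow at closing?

Cushion = 1 × $550.32 = $550.32
Trial balance (start $0, +$550.32 each month, − disbursements):
  May: +$550.32 → $550.32
  Jun: +$550.32 − $1,967.52 → -$866.88
  Jul: +$550.32 − $1,593.24 → -$1,909.80
  Aug: +$550.32 − $1,449.84 → -$2,809.32
  Sep: +$550.32 → -$2,259.00
  Oct: +$550.32 → -$1,708.68
  Nov: +$550.32 → -$1,158.36
  Dec: +$550.32 → -$608.04
  Jan: +$550.32 − $1,593.24 → -$1,650.96
  Feb: +$550.32 → -$1,100.64
  Mar: +$550.32 → -$550.32
  Apr: +$550.32 → $0.00
Lowest trial balance = -$2,809.32 (Aug)
Initial deposit = cushion − low point = $550.32 − (-$2,809.32) = $3,359.64

$3,359.64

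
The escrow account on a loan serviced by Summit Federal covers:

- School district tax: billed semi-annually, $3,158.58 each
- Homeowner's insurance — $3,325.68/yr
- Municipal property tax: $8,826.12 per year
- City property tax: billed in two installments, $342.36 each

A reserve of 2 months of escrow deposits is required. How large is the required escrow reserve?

School district tax = $3,158.58 × 2 = $6,317.16/yr
Homeowner's insurance = $3,325.68/yr
Municipal property tax = $8,826.12/yr
City property tax = $342.36 × 2 = $684.72/yr
Total per year = $6,317.16 + $3,325.68 + $8,826.12 + $684.72 = $19,153.68
Base monthly escrow = $19,153.68 / 12 = $1,596.14
Reserve = 2 × $1,596.14 = $3,192.28

$3,192.28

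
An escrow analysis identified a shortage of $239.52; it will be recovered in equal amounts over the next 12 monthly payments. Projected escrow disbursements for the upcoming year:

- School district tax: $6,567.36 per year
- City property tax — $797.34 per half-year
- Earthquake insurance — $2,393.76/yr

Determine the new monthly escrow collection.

$899.61

School district tax: $6,567.36 annually
City property tax: $797.34 × 2 = $1,594.68 annually
Earthquake insurance: $2,393.76 annually
Combined annual = $6,567.36 + $1,594.68 + $2,393.76 = $10,555.80
Monthly = $10,555.80 ÷ 12 = $879.65
Monthly shortage recovery: $239.52 ÷ 12 = $19.96
Adjusted monthly = $879.65 + $19.96 = $899.61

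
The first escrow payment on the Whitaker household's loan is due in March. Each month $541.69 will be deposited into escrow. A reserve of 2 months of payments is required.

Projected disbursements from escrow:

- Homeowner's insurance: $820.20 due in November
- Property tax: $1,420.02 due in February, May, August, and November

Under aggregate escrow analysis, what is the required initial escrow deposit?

Cushion = 2 × $541.69 = $1,083.38
Trial balance (start $0, +$541.69 each month, − disbursements):
  Mar: +$541.69 → $541.69
  Apr: +$541.69 → $1,083.38
  May: +$541.69 − $1,420.02 → $205.05
  Jun: +$541.69 → $746.74
  Jul: +$541.69 → $1,288.43
  Aug: +$541.69 − $1,420.02 → $410.10
  Sep: +$541.69 → $951.79
  Oct: +$541.69 → $1,493.48
  Nov: +$541.69 − $2,240.22 → -$205.05
  Dec: +$541.69 → $336.64
  Jan: +$541.69 → $878.33
  Feb: +$541.69 − $1,420.02 → $0.00
Lowest trial balance = -$205.05 (Nov)
Initial deposit = cushion − low point = $1,083.38 − (-$205.05) = $1,288.43

$1,288.43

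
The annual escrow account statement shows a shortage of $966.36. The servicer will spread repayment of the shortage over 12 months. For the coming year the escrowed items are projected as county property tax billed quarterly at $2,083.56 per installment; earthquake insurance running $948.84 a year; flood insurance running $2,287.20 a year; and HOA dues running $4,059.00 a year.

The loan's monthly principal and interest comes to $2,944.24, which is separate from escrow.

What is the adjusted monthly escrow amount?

County property tax = $2,083.56 × 4 = $8,334.24 per year
Earthquake insurance = $948.84 per year
Flood insurance = $2,287.20 per year
HOA dues = $4,059.00 per year
Annual escrow total = $8,334.24 + $948.84 + $2,287.20 + $4,059.00 = $15,629.28
Per month = $15,629.28 / 12 = $1,302.44
Monthly shortage recovery: $966.36 ÷ 12 = $80.53
Adjusted monthly = $1,302.44 + $80.53 = $1,382.97

$1,382.97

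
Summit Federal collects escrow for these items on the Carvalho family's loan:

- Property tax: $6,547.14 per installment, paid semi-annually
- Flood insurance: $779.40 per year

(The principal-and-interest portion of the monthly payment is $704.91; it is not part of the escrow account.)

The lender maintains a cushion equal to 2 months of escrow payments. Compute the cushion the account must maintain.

$2,312.28

Property tax: $6,547.14 × 2 = $13,094.28/yr
Flood insurance: $779.40/yr
Combined annual = $13,873.68
Per month = $13,873.68 ÷ 12 = $1,156.14
Required cushion = 2 × $1,156.14 = $2,312.28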